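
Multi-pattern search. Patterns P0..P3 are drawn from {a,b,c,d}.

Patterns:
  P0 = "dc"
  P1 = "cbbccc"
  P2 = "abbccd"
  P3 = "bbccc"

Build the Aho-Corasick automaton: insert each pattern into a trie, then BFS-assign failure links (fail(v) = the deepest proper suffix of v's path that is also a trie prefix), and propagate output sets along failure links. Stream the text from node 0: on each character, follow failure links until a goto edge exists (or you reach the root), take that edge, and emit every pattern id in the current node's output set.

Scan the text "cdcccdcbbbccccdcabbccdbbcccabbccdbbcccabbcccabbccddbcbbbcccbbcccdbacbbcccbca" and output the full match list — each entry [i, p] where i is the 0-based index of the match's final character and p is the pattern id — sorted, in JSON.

Build automaton:
Trie (insert patterns):
  n0 'ε': a→9 b→15 c→3 d→1
  n1 'd': c→2
  n2 'dc': ·  ←P0
  n3 'c': b→4
  n4 'cb': b→5
  n5 'cbb': c→6
  n6 'cbbc': c→7
  n7 'cbbcc': c→8
  n8 'cbbccc': ·  ←P1
  n9 'a': b→10
  n10 'ab': b→11
  n11 'abb': c→12
  n12 'abbc': c→13
  n13 'abbcc': d→14
  n14 'abbccd': ·  ←P2
  n15 'b': b→16
  n16 'bb': c→17
  n17 'bbc': c→18
  n18 'bbcc': c→19
  n19 'bbccc': ·  ←P3

BFS fail/out derivation:
  n1('d'): parent n0 fail=0; on 'd' 0 → fail=0;  out ∅∪∅=∅
  n3('c'): parent n0 fail=0; on 'c' 0 → fail=0;  out ∅∪∅=∅
  n9('a'): parent n0 fail=0; on 'a' 0 → fail=0;  out ∅∪∅=∅
  n15('b'): parent n0 fail=0; on 'b' 0 → fail=0;  out ∅∪∅=∅
  n2('dc'): parent n1 fail=0; on 'c' 0 → fail=3;  out {0}∪∅={0}
  n4('cb'): parent n3 fail=0; on 'b' 0 → fail=15;  out ∅∪∅=∅
  n10('ab'): parent n9 fail=0; on 'b' 0 → fail=15;  out ∅∪∅=∅
  n16('bb'): parent n15 fail=0; on 'b' 0 → fail=15;  out ∅∪∅=∅
  n5('cbb'): parent n4 fail=15; on 'b' 15 → fail=16;  out ∅∪∅=∅
  n11('abb'): parent n10 fail=15; on 'b' 15 → fail=16;  out ∅∪∅=∅
  n17('bbc'): parent n16 fail=15; on 'c' 15→0 → fail=3;  out ∅∪∅=∅
  n6('cbbc'): parent n5 fail=16; on 'c' 16 → fail=17;  out ∅∪∅=∅
  n12('abbc'): parent n11 fail=16; on 'c' 16 → fail=17;  out ∅∪∅=∅
  n18('bbcc'): parent n17 fail=3; on 'c' 3→0 → fail=3;  out ∅∪∅=∅
  n7('cbbcc'): parent n6 fail=17; on 'c' 17 → fail=18;  out ∅∪∅=∅
  n13('abbcc'): parent n12 fail=17; on 'c' 17 → fail=18;  out ∅∪∅=∅
  n19('bbccc'): parent n18 fail=3; on 'c' 3→0 → fail=3;  out {3}∪∅={3}
  n8('cbbccc'): parent n7 fail=18; on 'c' 18 → fail=19;  out {1}∪{3}={1,3}
  n14('abbccd'): parent n13 fail=18; on 'd' 18→3→0 → fail=1;  out {2}∪∅={2}

Run:
[0] read 'c'  n0⇒n3
[1] read 'd'  n3⇒n1 (via fail)
[2] read 'c'  n1⇒n2  → match P0@[1:2]
[3] read 'c'  n2⇒n3 (via fail)
[4] read 'c'  n3⇒n3 (via fail)
[5] read 'd'  n3⇒n1 (via fail)
[6] read 'c'  n1⇒n2  → match P0@[5:6]
[7] read 'b'  n2⇒n4 (via fail)
[8] read 'b'  n4⇒n5
[9] read 'b'  n5⇒n16 (via fail)
[10] read 'c'  n16⇒n17
[11] read 'c'  n17⇒n18
[12] read 'c'  n18⇒n19  → match P3@[8:12]
[13] read 'c'  n19⇒n3 (via fail)
[14] read 'd'  n3⇒n1 (via fail)
[15] read 'c'  n1⇒n2  → match P0@[14:15]
[16] read 'a'  n2⇒n9 (via fail)
[17] read 'b'  n9⇒n10
[18] read 'b'  n10⇒n11
[19] read 'c'  n11⇒n12
[20] read 'c'  n12⇒n13
[21] read 'd'  n13⇒n14  → match P2@[16:21]
[22] read 'b'  n14⇒n15 (via fail)
[23] read 'b'  n15⇒n16
[24] read 'c'  n16⇒n17
[25] read 'c'  n17⇒n18
[26] read 'c'  n18⇒n19  → match P3@[22:26]
[27] read 'a'  n19⇒n9 (via fail)
[28] read 'b'  n9⇒n10
[29] read 'b'  n10⇒n11
[30] read 'c'  n11⇒n12
[31] read 'c'  n12⇒n13
[32] read 'd'  n13⇒n14  → match P2@[27:32]
[33] read 'b'  n14⇒n15 (via fail)
[34] read 'b'  n15⇒n16
[35] read 'c'  n16⇒n17
[36] read 'c'  n17⇒n18
[37] read 'c'  n18⇒n19  → match P3@[33:37]
[38] read 'a'  n19⇒n9 (via fail)
[39] read 'b'  n9⇒n10
[40] read 'b'  n10⇒n11
[41] read 'c'  n11⇒n12
[42] read 'c'  n12⇒n13
[43] read 'c'  n13⇒n19 (via fail)  → match P3@[39:43]
[44] read 'a'  n19⇒n9 (via fail)
[45] read 'b'  n9⇒n10
[46] read 'b'  n10⇒n11
[47] read 'c'  n11⇒n12
[48] read 'c'  n12⇒n13
[49] read 'd'  n13⇒n14  → match P2@[44:49]
[50] read 'd'  n14⇒n1 (via fail)
[51] read 'b'  n1⇒n15 (via fail)
[52] read 'c'  n15⇒n3 (via fail)
[53] read 'b'  n3⇒n4
[54] read 'b'  n4⇒n5
[55] read 'b'  n5⇒n16 (via fail)
[56] read 'c'  n16⇒n17
[57] read 'c'  n17⇒n18
[58] read 'c'  n18⇒n19  → match P3@[54:58]
[59] read 'b'  n19⇒n4 (via fail)
[60] read 'b'  n4⇒n5
[61] read 'c'  n5⇒n6
[62] read 'c'  n6⇒n7
[63] read 'c'  n7⇒n8  → match P1@[58:63],P3@[59:63]
[64] read 'd'  n8⇒n1 (via fail)
[65] read 'b'  n1⇒n15 (via fail)
[66] read 'a'  n15⇒n9 (via fail)
[67] read 'c'  n9⇒n3 (via fail)
[68] read 'b'  n3⇒n4
[69] read 'b'  n4⇒n5
[70] read 'c'  n5⇒n6
[71] read 'c'  n6⇒n7
[72] read 'c'  n7⇒n8  → match P1@[67:72],P3@[68:72]
[73] read 'b'  n8⇒n4 (via fail)
[74] read 'c'  n4⇒n3 (via fail)
[75] read 'a'  n3⇒n9 (via fail)

All matches (sorted): [[2,0],[6,0],[12,3],[15,0],[21,2],[26,3],[32,2],[37,3],[43,3],[49,2],[58,3],[63,1],[63,3],[72,1],[72,3]]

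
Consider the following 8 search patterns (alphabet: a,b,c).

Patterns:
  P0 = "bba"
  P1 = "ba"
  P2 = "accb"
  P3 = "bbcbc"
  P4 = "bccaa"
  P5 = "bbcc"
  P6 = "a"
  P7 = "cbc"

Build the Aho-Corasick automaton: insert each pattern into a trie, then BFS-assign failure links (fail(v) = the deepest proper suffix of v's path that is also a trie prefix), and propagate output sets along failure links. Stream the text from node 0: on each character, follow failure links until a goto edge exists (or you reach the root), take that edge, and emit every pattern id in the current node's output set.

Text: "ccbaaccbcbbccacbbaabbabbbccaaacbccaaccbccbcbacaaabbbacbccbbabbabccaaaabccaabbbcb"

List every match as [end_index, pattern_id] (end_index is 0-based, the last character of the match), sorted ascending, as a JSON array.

Build:
Trie (insert patterns):
  n0 'ε': a→5 b→1 c→17
  n1 'b': a→4 b→2 c→12
  n2 'bb': a→3 c→9
  n3 'bba': ·  [P0 ends]
  n4 'ba': ·  [P1 ends]
  n5 'a': c→6  [P6 ends]
  n6 'ac': c→7
  n7 'acc': b→8
  n8 'accb': ·  [P2 ends]
  n9 'bbc': b→10 c→16
  n10 'bbcb': c→11
  n11 'bbcbc': ·  [P3 ends]
  n12 'bc': c→13
  n13 'bcc': a→14
  n14 'bcca': a→15
  n15 'bccaa': ·  [P4 ends]
  n16 'bbcc': ·  [P5 ends]
  n17 'c': b→18
  n18 'cb': c→19
  n19 'cbc': ·  [P7 ends]

BFS fail/out derivation:
  n1('b'): parent n0 fail=0; on 'b' 0 → fail=0;  out ∅∪∅=∅
  n5('a'): parent n0 fail=0; on 'a' 0 → fail=0;  out {6}∪∅={6}
  n17('c'): parent n0 fail=0; on 'c' 0 → fail=0;  out ∅∪∅=∅
  n2('bb'): parent n1 fail=0; on 'b' 0 → fail=1;  out ∅∪∅=∅
  n4('ba'): parent n1 fail=0; on 'a' 0 → fail=5;  out {1}∪{6}={1,6}
  n6('ac'): parent n5 fail=0; on 'c' 0 → fail=17;  out ∅∪∅=∅
  n12('bc'): parent n1 fail=0; on 'c' 0 → fail=17;  out ∅∪∅=∅
  n18('cb'): parent n17 fail=0; on 'b' 0 → fail=1;  out ∅∪∅=∅
  n3('bba'): parent n2 fail=1; on 'a' 1 → fail=4;  out {0}∪{1,6}={0,1,6}
  n7('acc'): parent n6 fail=17; on 'c' 17→0 → fail=17;  out ∅∪∅=∅
  n9('bbc'): parent n2 fail=1; on 'c' 1 → fail=12;  out ∅∪∅=∅
  n13('bcc'): parent n12 fail=17; on 'c' 17→0 → fail=17;  out ∅∪∅=∅
  n19('cbc'): parent n18 fail=1; on 'c' 1 → fail=12;  out {7}∪∅={7}
  n8('accb'): parent n7 fail=17; on 'b' 17 → fail=18;  out {2}∪∅={2}
  n10('bbcb'): parent n9 fail=12; on 'b' 12→17 → fail=18;  out ∅∪∅=∅
  n14('bcca'): parent n13 fail=17; on 'a' 17→0 → fail=5;  out ∅∪{6}={6}
  n16('bbcc'): parent n9 fail=12; on 'c' 12 → fail=13;  out {5}∪∅={5}
  n11('bbcbc'): parent n10 fail=18; on 'c' 18 → fail=19;  out {3}∪{7}={3,7}
  n15('bccaa'): parent n14 fail=5; on 'a' 5→0 → fail=5;  out {4}∪{6}={4,6}

Scan:
pos 0 'c': at 17
pos 1 'c': at 17 (fail-walked)
pos 2 'b': at 18
pos 3 'a': at 4 (fail-walked)  → match P1@[2:3],P6@[3:3]
pos 4 'a': at 5 (fail-walked)  → match P6@[4:4]
pos 5 'c': at 6
pos 6 'c': at 7
pos 7 'b': at 8  → match P2@[4:7]
pos 8 'c': at 19 (fail-walked)  → match P7@[6:8]
pos 9 'b': at 18 (fail-walked)
pos 10 'b': at 2 (fail-walked)
pos 11 'c': at 9
pos 12 'c': at 16  → match P5@[9:12]
pos 13 'a': at 14 (fail-walked)  → match P6@[13:13]
pos 14 'c': at 6 (fail-walked)
pos 15 'b': at 18 (fail-walked)
pos 16 'b': at 2 (fail-walked)
pos 17 'a': at 3  → match P0@[15:17],P1@[16:17],P6@[17:17]
pos 18 'a': at 5 (fail-walked)  → match P6@[18:18]
pos 19 'b': at 1 (fail-walked)
pos 20 'b': at 2
pos 21 'a': at 3  → match P0@[19:21],P1@[20:21],P6@[21:21]
pos 22 'b': at 1 (fail-walked)
pos 23 'b': at 2
pos 24 'b': at 2 (fail-walked)
pos 25 'c': at 9
pos 26 'c': at 16  → match P5@[23:26]
pos 27 'a': at 14 (fail-walked)  → match P6@[27:27]
pos 28 'a': at 15  → match P4@[24:28],P6@[28:28]
pos 29 'a': at 5 (fail-walked)  → match P6@[29:29]
pos 30 'c': at 6
pos 31 'b': at 18 (fail-walked)
pos 32 'c': at 19  → match P7@[30:32]
pos 33 'c': at 13 (fail-walked)
pos 34 'a': at 14  → match P6@[34:34]
pos 35 'a': at 15  → match P4@[31:35],P6@[35:35]
pos 36 'c': at 6 (fail-walked)
pos 37 'c': at 7
pos 38 'b': at 8  → match P2@[35:38]
pos 39 'c': at 19 (fail-walked)  → match P7@[37:39]
pos 40 'c': at 13 (fail-walked)
pos 41 'b': at 18 (fail-walked)
pos 42 'c': at 19  → match P7@[40:42]
pos 43 'b': at 18 (fail-walked)
pos 44 'a': at 4 (fail-walked)  → match P1@[43:44],P6@[44:44]
pos 45 'c': at 6 (fail-walked)
pos 46 'a': at 5 (fail-walked)  → match P6@[46:46]
pos 47 'a': at 5 (fail-walked)  → match P6@[47:47]
pos 48 'a': at 5 (fail-walked)  → match P6@[48:48]
pos 49 'b': at 1 (fail-walked)
pos 50 'b': at 2
pos 51 'b': at 2 (fail-walked)
pos 52 'a': at 3  → match P0@[50:52],P1@[51:52],P6@[52:52]
pos 53 'c': at 6 (fail-walked)
pos 54 'b': at 18 (fail-walked)
pos 55 'c': at 19  → match P7@[53:55]
pos 56 'c': at 13 (fail-walked)
pos 57 'b': at 18 (fail-walked)
pos 58 'b': at 2 (fail-walked)
pos 59 'a': at 3  → match P0@[57:59],P1@[58:59],P6@[59:59]
pos 60 'b': at 1 (fail-walked)
pos 61 'b': at 2
pos 62 'a': at 3  → match P0@[60:62],P1@[61:62],P6@[62:62]
pos 63 'b': at 1 (fail-walked)
pos 64 'c': at 12
pos 65 'c': at 13
pos 66 'a': at 14  → match P6@[66:66]
pos 67 'a': at 15  → match P4@[63:67],P6@[67:67]
pos 68 'a': at 5 (fail-walked)  → match P6@[68:68]
pos 69 'a': at 5 (fail-walked)  → match P6@[69:69]
pos 70 'b': at 1 (fail-walked)
pos 71 'c': at 12
pos 72 'c': at 13
pos 73 'a': at 14  → match P6@[73:73]
pos 74 'a': at 15  → match P4@[70:74],P6@[74:74]
pos 75 'b': at 1 (fail-walked)
pos 76 'b': at 2
pos 77 'b': at 2 (fail-walked)
pos 78 'c': at 9
pos 79 'b': at 10

Matches: [[3,1],[3,6],[4,6],[7,2],[8,7],[12,5],[13,6],[17,0],[17,1],[17,6],[18,6],[21,0],[21,1],[21,6],[26,5],[27,6],[28,4],[28,6],[29,6],[32,7],[34,6],[35,4],[35,6],[38,2],[39,7],[42,7],[44,1],[44,6],[46,6],[47,6],[48,6],[52,0],[52,1],[52,6],[55,7],[59,0],[59,1],[59,6],[62,0],[62,1],[62,6],[66,6],[67,4],[67,6],[68,6],[69,6],[73,6],[74,4],[74,6]]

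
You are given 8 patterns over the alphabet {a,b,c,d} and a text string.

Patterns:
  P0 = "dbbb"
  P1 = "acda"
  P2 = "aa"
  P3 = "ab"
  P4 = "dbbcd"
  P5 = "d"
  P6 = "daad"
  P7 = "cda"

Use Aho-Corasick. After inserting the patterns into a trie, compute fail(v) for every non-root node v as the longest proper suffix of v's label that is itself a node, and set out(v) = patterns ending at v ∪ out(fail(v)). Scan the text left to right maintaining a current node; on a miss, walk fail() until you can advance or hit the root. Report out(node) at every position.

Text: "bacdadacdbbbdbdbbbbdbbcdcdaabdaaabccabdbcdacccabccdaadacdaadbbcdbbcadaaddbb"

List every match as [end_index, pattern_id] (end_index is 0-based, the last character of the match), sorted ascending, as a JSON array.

Build automaton:
Trie (insert patterns):
  0='ε' goto a→5 c→16 d→1
  1='d' goto a→13 b→2  ←P5
  2='db' goto b→3
  3='dbb' goto b→4 c→11
  4='dbbb' goto ·  ←P0
  5='a' goto a→9 b→10 c→6
  6='ac' goto d→7
  7='acd' goto a→8
  8='acda' goto ·  ←P1
  9='aa' goto ·  ←P2
  10='ab' goto ·  ←P3
  11='dbbc' goto d→12
  12='dbbcd' goto ·  ←P4
  13='da' goto a→14
  14='daa' goto d→15
  15='daad' goto ·  ←P6
  16='c' goto d→17
  17='cd' goto a→18
  18='cda' goto ·  ←P7

BFS fail/out derivation:
  fail(1) 'd': from fail(0)=0 chase 'd': 0 ⇒ 0;  out={5}∪out(0)={5}
  fail(5) 'a': from fail(0)=0 chase 'a': 0 ⇒ 0;  out=∅∪out(0)=∅
  fail(16) 'c': from fail(0)=0 chase 'c': 0 ⇒ 0;  out=∅∪out(0)=∅
  fail(2) 'db': from fail(1)=0 chase 'b': 0 ⇒ 0;  out=∅∪out(0)=∅
  fail(6) 'ac': from fail(5)=0 chase 'c': 0 ⇒ 16;  out=∅∪out(16)=∅
  fail(9) 'aa': from fail(5)=0 chase 'a': 0 ⇒ 5;  out={2}∪out(5)={2}
  fail(10) 'ab': from fail(5)=0 chase 'b': 0 ⇒ 0;  out={3}∪out(0)={3}
  fail(13) 'da': from fail(1)=0 chase 'a': 0 ⇒ 5;  out=∅∪out(5)=∅
  fail(17) 'cd': from fail(16)=0 chase 'd': 0 ⇒ 1;  out=∅∪out(1)={5}
  fail(3) 'dbb': from fail(2)=0 chase 'b': 0 ⇒ 0;  out=∅∪out(0)=∅
  fail(7) 'acd': from fail(6)=16 chase 'd': 16 ⇒ 17;  out=∅∪out(17)={5}
  fail(14) 'daa': from fail(13)=5 chase 'a': 5 ⇒ 9;  out=∅∪out(9)={2}
  fail(18) 'cda': from fail(17)=1 chase 'a': 1 ⇒ 13;  out={7}∪out(13)={7}
  fail(4) 'dbbb': from fail(3)=0 chase 'b': 0 ⇒ 0;  out={0}∪out(0)={0}
  fail(8) 'acda': from fail(7)=17 chase 'a': 17 ⇒ 18;  out={1}∪out(18)={1,7}
  fail(11) 'dbbc': from fail(3)=0 chase 'c': 0 ⇒ 16;  out=∅∪out(16)=∅
  fail(15) 'daad': from fail(14)=9 chase 'd': 9→5→0 ⇒ 1;  out={6}∪out(1)={5,6}
  fail(12) 'dbbcd': from fail(11)=16 chase 'd': 16 ⇒ 17;  out={4}∪out(17)={4,5}

Run:
i=0 'b': node 0→0
i=1 'a': node 0→5
i=2 'c': node 5→6
i=3 'd': node 6→7  → match P5@[3:3]
i=4 'a': node 7→8  → match P1@[1:4],P7@[2:4]
i=5 'd': node 8→1 (fail-walked)  → match P5@[5:5]
i=6 'a': node 1→13
i=7 'c': node 13→6 (fail-walked)
i=8 'd': node 6→7  → match P5@[8:8]
i=9 'b': node 7→2 (fail-walked)
i=10 'b': node 2→3
i=11 'b': node 3→4  → match P0@[8:11]
i=12 'd': node 4→1 (fail-walked)  → match P5@[12:12]
i=13 'b': node 1→2
i=14 'd': node 2→1 (fail-walked)  → match P5@[14:14]
i=15 'b': node 1→2
i=16 'b': node 2→3
i=17 'b': node 3→4  → match P0@[14:17]
i=18 'b': node 4→0 (fail-walked)
i=19 'd': node 0→1  → match P5@[19:19]
i=20 'b': node 1→2
i=21 'b': node 2→3
i=22 'c': node 3→11
i=23 'd': node 11→12  → match P4@[19:23],P5@[23:23]
i=24 'c': node 12→16 (fail-walked)
i=25 'd': node 16→17  → match P5@[25:25]
i=26 'a': node 17→18  → match P7@[24:26]
i=27 'a': node 18→14 (fail-walked)  → match P2@[26:27]
i=28 'b': node 14→10 (fail-walked)  → match P3@[27:28]
i=29 'd': node 10→1 (fail-walked)  → match P5@[29:29]
i=30 'a': node 1→13
i=31 'a': node 13→14  → match P2@[30:31]
i=32 'a': node 14→9 (fail-walked)  → match P2@[31:32]
i=33 'b': node 9→10 (fail-walked)  → match P3@[32:33]
i=34 'c': node 10→16 (fail-walked)
i=35 'c': node 16→16 (fail-walked)
i=36 'a': node 16→5 (fail-walked)
i=37 'b': node 5→10  → match P3@[36:37]
i=38 'd': node 10→1 (fail-walked)  → match P5@[38:38]
i=39 'b': node 1→2
i=40 'c': node 2→16 (fail-walked)
i=41 'd': node 16→17  → match P5@[41:41]
i=42 'a': node 17→18  → match P7@[40:42]
i=43 'c': node 18→6 (fail-walked)
i=44 'c': node 6→16 (fail-walked)
i=45 'c': node 16→16 (fail-walked)
i=46 'a': node 16→5 (fail-walked)
i=47 'b': node 5→10  → match P3@[46:47]
i=48 'c': node 10→16 (fail-walked)
i=49 'c': node 16→16 (fail-walked)
i=50 'd': node 16→17  → match P5@[50:50]
i=51 'a': node 17→18  → match P7@[49:51]
i=52 'a': node 18→14 (fail-walked)  → match P2@[51:52]
i=53 'd': node 14→15  → match P5@[53:53],P6@[50:53]
i=54 'a': node 15→13 (fail-walked)
i=55 'c': node 13→6 (fail-walked)
i=56 'd': node 6→7  → match P5@[56:56]
i=57 'a': node 7→8  → match P1@[54:57],P7@[55:57]
i=58 'a': node 8→14 (fail-walked)  → match P2@[57:58]
i=59 'd': node 14→15  → match P5@[59:59],P6@[56:59]
i=60 'b': node 15→2 (fail-walked)
i=61 'b': node 2→3
i=62 'c': node 3→11
i=63 'd': node 11→12  → match P4@[59:63],P5@[63:63]
i=64 'b': node 12→2 (fail-walked)
i=65 'b': node 2→3
i=66 'c': node 3→11
i=67 'a': node 11→5 (fail-walked)
i=68 'd': node 5→1 (fail-walked)  → match P5@[68:68]
i=69 'a': node 1→13
i=70 'a': node 13→14  → match P2@[69:70]
i=71 'd': node 14→15  → match P5@[71:71],P6@[68:71]
i=72 'd': node 15→1 (fail-walked)  → match P5@[72:72]
i=73 'b': node 1→2
i=74 'b': node 2→3

All matches (sorted): [[3,5],[4,1],[4,7],[5,5],[8,5],[11,0],[12,5],[14,5],[17,0],[19,5],[23,4],[23,5],[25,5],[26,7],[27,2],[28,3],[29,5],[31,2],[32,2],[33,3],[37,3],[38,5],[41,5],[42,7],[47,3],[50,5],[51,7],[52,2],[53,5],[53,6],[56,5],[57,1],[57,7],[58,2],[59,5],[59,6],[63,4],[63,5],[68,5],[70,2],[71,5],[71,6],[72,5]]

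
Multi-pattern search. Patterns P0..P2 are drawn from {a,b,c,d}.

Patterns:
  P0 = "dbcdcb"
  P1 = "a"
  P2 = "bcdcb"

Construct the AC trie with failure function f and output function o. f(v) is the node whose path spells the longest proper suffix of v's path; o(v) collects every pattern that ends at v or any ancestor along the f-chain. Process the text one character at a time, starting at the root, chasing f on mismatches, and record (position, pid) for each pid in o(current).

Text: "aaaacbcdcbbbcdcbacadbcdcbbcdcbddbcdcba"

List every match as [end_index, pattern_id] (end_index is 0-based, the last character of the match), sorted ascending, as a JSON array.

Construct AC machine:
Trie nodes:
  n0 'ε': a→7 b→8 d→1
  n1 'd': b→2
  n2 'db': c→3
  n3 'dbc': d→4
  n4 'dbcd': c→5
  n5 'dbcdc': b→6
  n6 'dbcdcb': ·  [P0 ends]
  n7 'a': ·  [P1 ends]
  n8 'b': c→9
  n9 'bc': d→10
  n10 'bcd': c→11
  n11 'bcdc': b→12
  n12 'bcdcb': ·  [P2 ends]

BFS fail/out derivation:
  fail(1) 'd': from fail(0)=0 chase 'd': 0 ⇒ 0;  out=∅∪out(0)=∅
  fail(7) 'a': from fail(0)=0 chase 'a': 0 ⇒ 0;  out={1}∪out(0)={1}
  fail(8) 'b': from fail(0)=0 chase 'b': 0 ⇒ 0;  out=∅∪out(0)=∅
  fail(2) 'db': from fail(1)=0 chase 'b': 0 ⇒ 8;  out=∅∪out(8)=∅
  fail(9) 'bc': from fail(8)=0 chase 'c': 0 ⇒ 0;  out=∅∪out(0)=∅
  fail(3) 'dbc': from fail(2)=8 chase 'c': 8 ⇒ 9;  out=∅∪out(9)=∅
  fail(10) 'bcd': from fail(9)=0 chase 'd': 0 ⇒ 1;  out=∅∪out(1)=∅
  fail(4) 'dbcd': from fail(3)=9 chase 'd': 9 ⇒ 10;  out=∅∪out(10)=∅
  fail(11) 'bcdc': from fail(10)=1 chase 'c': 1→0 ⇒ 0;  out=∅∪out(0)=∅
  fail(5) 'dbcdc': from fail(4)=10 chase 'c': 10 ⇒ 11;  out=∅∪out(11)=∅
  fail(12) 'bcdcb': from fail(11)=0 chase 'b': 0 ⇒ 8;  out={2}∪out(8)={2}
  fail(6) 'dbcdcb': from fail(5)=11 chase 'b': 11 ⇒ 12;  out={0}∪out(12)={0,2}

Scan:
pos 0 'a': at 7  ** P1@[0:0]
pos 1 'a': at 7 (fail-walked)  ** P1@[1:1]
pos 2 'a': at 7 (fail-walked)  ** P1@[2:2]
pos 3 'a': at 7 (fail-walked)  ** P1@[3:3]
pos 4 'c': at 0 (fail-walked)
pos 5 'b': at 8
pos 6 'c': at 9
pos 7 'd': at 10
pos 8 'c': at 11
pos 9 'b': at 12  ** P2@[5:9]
pos 10 'b': at 8 (fail-walked)
pos 11 'b': at 8 (fail-walked)
pos 12 'c': at 9
pos 13 'd': at 10
pos 14 'c': at 11
pos 15 'b': at 12  ** P2@[11:15]
pos 16 'a': at 7 (fail-walked)  ** P1@[16:16]
pos 17 'c': at 0 (fail-walked)
pos 18 'a': at 7  ** P1@[18:18]
pos 19 'd': at 1 (fail-walked)
pos 20 'b': at 2
pos 21 'c': at 3
pos 22 'd': at 4
pos 23 'c': at 5
pos 24 'b': at 6  ** P0@[19:24],P2@[20:24]
pos 25 'b': at 8 (fail-walked)
pos 26 'c': at 9
pos 27 'd': at 10
pos 28 'c': at 11
pos 29 'b': at 12  ** P2@[25:29]
pos 30 'd': at 1 (fail-walked)
pos 31 'd': at 1 (fail-walked)
pos 32 'b': at 2
pos 33 'c': at 3
pos 34 'd': at 4
pos 35 'c': at 5
pos 36 'b': at 6  ** P0@[31:36],P2@[32:36]
pos 37 'a': at 7 (fail-walked)  ** P1@[37:37]

Matches: [[0,1],[1,1],[2,1],[3,1],[9,2],[15,2],[16,1],[18,1],[24,0],[24,2],[29,2],[36,0],[36,2],[37,1]]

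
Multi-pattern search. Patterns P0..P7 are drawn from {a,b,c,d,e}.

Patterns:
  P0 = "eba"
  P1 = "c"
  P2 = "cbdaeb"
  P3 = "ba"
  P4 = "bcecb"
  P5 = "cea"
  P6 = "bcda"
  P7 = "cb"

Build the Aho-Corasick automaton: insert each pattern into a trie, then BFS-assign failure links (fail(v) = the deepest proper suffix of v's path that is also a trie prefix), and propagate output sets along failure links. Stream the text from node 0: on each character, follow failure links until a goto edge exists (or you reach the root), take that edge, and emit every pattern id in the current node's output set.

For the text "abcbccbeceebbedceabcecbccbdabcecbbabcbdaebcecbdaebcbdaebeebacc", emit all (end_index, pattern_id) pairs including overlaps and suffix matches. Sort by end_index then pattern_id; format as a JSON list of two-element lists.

Build:
Trie (insert patterns):
  0='ε' goto b→10 c→4 e→1
  1='e' goto b→2
  2='eb' goto a→3
  3='eba' goto ·  ←P0
  4='c' goto b→5 e→16  ←P1
  5='cb' goto d→6  ←P7
  6='cbd' goto a→7
  7='cbda' goto e→8
  8='cbdae' goto b→9
  9='cbdaeb' goto ·  ←P2
  10='b' goto a→11 c→12
  11='ba' goto ·  ←P3
  12='bc' goto d→18 e→13
  13='bce' goto c→14
  14='bcec' goto b→15
  15='bcecb' goto ·  ←P4
  16='ce' goto a→17
  17='cea' goto ·  ←P5
  18='bcd' goto a→19
  19='bcda' goto ·  ←P6

Failure links (BFS by depth):
  fail(1) 'e': from fail(0)=0 chase 'e': 0 ⇒ 0;  out=∅∪out(0)=∅
  fail(4) 'c': from fail(0)=0 chase 'c': 0 ⇒ 0;  out={1}∪out(0)={1}
  fail(10) 'b': from fail(0)=0 chase 'b': 0 ⇒ 0;  out=∅∪out(0)=∅
  fail(2) 'eb': from fail(1)=0 chase 'b': 0 ⇒ 10;  out=∅∪out(10)=∅
  fail(5) 'cb': from fail(4)=0 chase 'b': 0 ⇒ 10;  out={7}∪out(10)={7}
  fail(11) 'ba': from fail(10)=0 chase 'a': 0 ⇒ 0;  out={3}∪out(0)={3}
  fail(12) 'bc': from fail(10)=0 chase 'c': 0 ⇒ 4;  out=∅∪out(4)={1}
  fail(16) 'ce': from fail(4)=0 chase 'e': 0 ⇒ 1;  out=∅∪out(1)=∅
  fail(3) 'eba': from fail(2)=10 chase 'a': 10 ⇒ 11;  out={0}∪out(11)={0,3}
  fail(6) 'cbd': from fail(5)=10 chase 'd': 10→0 ⇒ 0;  out=∅∪out(0)=∅
  fail(13) 'bce': from fail(12)=4 chase 'e': 4 ⇒ 16;  out=∅∪out(16)=∅
  fail(17) 'cea': from fail(16)=1 chase 'a': 1→0 ⇒ 0;  out={5}∪out(0)={5}
  fail(18) 'bcd': from fail(12)=4 chase 'd': 4→0 ⇒ 0;  out=∅∪out(0)=∅
  fail(7) 'cbda': from fail(6)=0 chase 'a': 0 ⇒ 0;  out=∅∪out(0)=∅
  fail(14) 'bcec': from fail(13)=16 chase 'c': 16→1→0 ⇒ 4;  out=∅∪out(4)={1}
  fail(19) 'bcda': from fail(18)=0 chase 'a': 0 ⇒ 0;  out={6}∪out(0)={6}
  fail(8) 'cbdae': from fail(7)=0 chase 'e': 0 ⇒ 1;  out=∅∪out(1)=∅
  fail(15) 'bcecb': from fail(14)=4 chase 'b': 4 ⇒ 5;  out={4}∪out(5)={4,7}
  fail(9) 'cbdaeb': from fail(8)=1 chase 'b': 1 ⇒ 2;  out={2}∪out(2)={2}

Text stream:
[0] read 'a'  n0⇒n0
[1] read 'b'  n0⇒n10
[2] read 'c'  n10⇒n12  emit P1@[2:2]
[3] read 'b'  n12⇒n5 ·f  emit P7@[2:3]
[4] read 'c'  n5⇒n12 ·f  emit P1@[4:4]
[5] read 'c'  n12⇒n4 ·f  emit P1@[5:5]
[6] read 'b'  n4⇒n5  emit P7@[5:6]
[7] read 'e'  n5⇒n1 ·f
[8] read 'c'  n1⇒n4 ·f  emit P1@[8:8]
[9] read 'e'  n4⇒n16
[10] read 'e'  n16⇒n1 ·f
[11] read 'b'  n1⇒n2
[12] read 'b'  n2⇒n10 ·f
[13] read 'e'  n10⇒n1 ·f
[14] read 'd'  n1⇒n0 ·f
[15] read 'c'  n0⇒n4  emit P1@[15:15]
[16] read 'e'  n4⇒n16
[17] read 'a'  n16⇒n17  emit P5@[15:17]
[18] read 'b'  n17⇒n10 ·f
[19] read 'c'  n10⇒n12  emit P1@[19:19]
[20] read 'e'  n12⇒n13
[21] read 'c'  n13⇒n14  emit P1@[21:21]
[22] read 'b'  n14⇒n15  emit P4@[18:22],P7@[21:22]
[23] read 'c'  n15⇒n12 ·f  emit P1@[23:23]
[24] read 'c'  n12⇒n4 ·f  emit P1@[24:24]
[25] read 'b'  n4⇒n5  emit P7@[24:25]
[26] read 'd'  n5⇒n6
[27] read 'a'  n6⇒n7
[28] read 'b'  n7⇒n10 ·f
[29] read 'c'  n10⇒n12  emit P1@[29:29]
[30] read 'e'  n12⇒n13
[31] read 'c'  n13⇒n14  emit P1@[31:31]
[32] read 'b'  n14⇒n15  emit P4@[28:32],P7@[31:32]
[33] read 'b'  n15⇒n10 ·f
[34] read 'a'  n10⇒n11  emit P3@[33:34]
[35] read 'b'  n11⇒n10 ·f
[36] read 'c'  n10⇒n12  emit P1@[36:36]
[37] read 'b'  n12⇒n5 ·f  emit P7@[36:37]
[38] read 'd'  n5⇒n6
[39] read 'a'  n6⇒n7
[40] read 'e'  n7⇒n8
[41] read 'b'  n8⇒n9  emit P2@[36:41]
[42] read 'c'  n9⇒n12 ·f  emit P1@[42:42]
[43] read 'e'  n12⇒n13
[44] read 'c'  n13⇒n14  emit P1@[44:44]
[45] read 'b'  n14⇒n15  emit P4@[41:45],P7@[44:45]
[46] read 'd'  n15⇒n6 ·f
[47] read 'a'  n6⇒n7
[48] read 'e'  n7⇒n8
[49] read 'b'  n8⇒n9  emit P2@[44:49]
[50] read 'c'  n9⇒n12 ·f  emit P1@[50:50]
[51] read 'b'  n12⇒n5 ·f  emit P7@[50:51]
[52] read 'd'  n5⇒n6
[53] read 'a'  n6⇒n7
[54] read 'e'  n7⇒n8
[55] read 'b'  n8⇒n9  emit P2@[50:55]
[56] read 'e'  n9⇒n1 ·f
[57] read 'e'  n1⇒n1 ·f
[58] read 'b'  n1⇒n2
[59] read 'a'  n2⇒n3  emit P0@[57:59],P3@[58:59]
[60] read 'c'  n3⇒n4 ·f  emit P1@[60:60]
[61] read 'c'  n4⇒n4 ·f  emit P1@[61:61]

Result: [[2,1],[3,7],[4,1],[5,1],[6,7],[8,1],[15,1],[17,5],[19,1],[21,1],[22,4],[22,7],[23,1],[24,1],[25,7],[29,1],[31,1],[32,4],[32,7],[34,3],[36,1],[37,7],[41,2],[42,1],[44,1],[45,4],[45,7],[49,2],[50,1],[51,7],[55,2],[59,0],[59,3],[60,1],[61,1]]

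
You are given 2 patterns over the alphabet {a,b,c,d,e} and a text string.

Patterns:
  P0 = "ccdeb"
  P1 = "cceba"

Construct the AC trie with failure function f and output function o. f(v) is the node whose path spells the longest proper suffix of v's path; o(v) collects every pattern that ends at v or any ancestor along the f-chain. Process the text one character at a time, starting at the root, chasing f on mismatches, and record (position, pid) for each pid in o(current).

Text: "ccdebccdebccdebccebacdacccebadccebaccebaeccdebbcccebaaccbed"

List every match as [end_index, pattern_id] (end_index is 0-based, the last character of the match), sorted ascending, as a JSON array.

Build:
Trie nodes:
  n0 'ε': c→1
  n1 'c': c→2
  n2 'cc': d→3 e→6
  n3 'ccd': e→4
  n4 'ccde': b→5
  n5 'ccdeb': ·  [P0 ends]
  n6 'cce': b→7
  n7 'cceb': a→8
  n8 'cceba': ·  [P1 ends]

BFS fail/out derivation:
  n1('c'): parent n0 fail=0; on 'c' 0 → fail=0;  out ∅∪∅=∅
  n2('cc'): parent n1 fail=0; on 'c' 0 → fail=1;  out ∅∪∅=∅
  n3('ccd'): parent n2 fail=1; on 'd' 1→0 → fail=0;  out ∅∪∅=∅
  n6('cce'): parent n2 fail=1; on 'e' 1→0 → fail=0;  out ∅∪∅=∅
  n4('ccde'): parent n3 fail=0; on 'e' 0 → fail=0;  out ∅∪∅=∅
  n7('cceb'): parent n6 fail=0; on 'b' 0 → fail=0;  out ∅∪∅=∅
  n5('ccdeb'): parent n4 fail=0; on 'b' 0 → fail=0;  out {0}∪∅={0}
  n8('cceba'): parent n7 fail=0; on 'a' 0 → fail=0;  out {1}∪∅={1}

Text stream:
pos 0 'c': at 1
pos 1 'c': at 2
pos 2 'd': at 3
pos 3 'e': at 4
pos 4 'b': at 5  emit P0@[0:4]
pos 5 'c': at 1 (via fail)
pos 6 'c': at 2
pos 7 'd': at 3
pos 8 'e': at 4
pos 9 'b': at 5  emit P0@[5:9]
pos 10 'c': at 1 (via fail)
pos 11 'c': at 2
pos 12 'd': at 3
pos 13 'e': at 4
pos 14 'b': at 5  emit P0@[10:14]
pos 15 'c': at 1 (via fail)
pos 16 'c': at 2
pos 17 'e': at 6
pos 18 'b': at 7
pos 19 'a': at 8  emit P1@[15:19]
pos 20 'c': at 1 (via fail)
pos 21 'd': at 0 (via fail)
pos 22 'a': at 0
pos 23 'c': at 1
pos 24 'c': at 2
pos 25 'c': at 2 (via fail)
pos 26 'e': at 6
pos 27 'b': at 7
pos 28 'a': at 8  emit P1@[24:28]
pos 29 'd': at 0 (via fail)
pos 30 'c': at 1
pos 31 'c': at 2
pos 32 'e': at 6
pos 33 'b': at 7
pos 34 'a': at 8  emit P1@[30:34]
pos 35 'c': at 1 (via fail)
pos 36 'c': at 2
pos 37 'e': at 6
pos 38 'b': at 7
pos 39 'a': at 8  emit P1@[35:39]
pos 40 'e': at 0 (via fail)
pos 41 'c': at 1
pos 42 'c': at 2
pos 43 'd': at 3
pos 44 'e': at 4
pos 45 'b': at 5  emit P0@[41:45]
pos 46 'b': at 0 (via fail)
pos 47 'c': at 1
pos 48 'c': at 2
pos 49 'c': at 2 (via fail)
pos 50 'e': at 6
pos 51 'b': at 7
pos 52 'a': at 8  emit P1@[48:52]
pos 53 'a': at 0 (via fail)
pos 54 'c': at 1
pos 55 'c': at 2
pos 56 'b': at 0 (via fail)
pos 57 'e': at 0
pos 58 'd': at 0

All matches (sorted): [[4,0],[9,0],[14,0],[19,1],[28,1],[34,1],[39,1],[45,0],[52,1]]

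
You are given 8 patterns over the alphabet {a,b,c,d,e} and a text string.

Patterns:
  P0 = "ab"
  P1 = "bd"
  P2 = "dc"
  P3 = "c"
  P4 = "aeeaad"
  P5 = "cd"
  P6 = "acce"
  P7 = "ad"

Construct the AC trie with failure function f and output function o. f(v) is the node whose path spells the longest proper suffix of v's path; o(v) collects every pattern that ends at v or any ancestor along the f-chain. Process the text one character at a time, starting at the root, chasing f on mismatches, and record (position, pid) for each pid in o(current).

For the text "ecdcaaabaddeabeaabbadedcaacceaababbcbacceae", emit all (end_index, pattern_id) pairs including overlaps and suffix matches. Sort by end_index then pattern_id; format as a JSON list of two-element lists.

Build:
Trie nodes:
  n0 'ε': a→1 b→3 c→7 d→5
  n1 'a': b→2 c→14 d→17 e→8
  n2 'ab': ·  ←P0
  n3 'b': d→4
  n4 'bd': ·  ←P1
  n5 'd': c→6
  n6 'dc': ·  ←P2
  n7 'c': d→13  ←P3
  n8 'ae': e→9
  n9 'aee': a→10
  n10 'aeea': a→11
  n11 'aeeaa': d→12
  n12 'aeeaad': ·  ←P4
  n13 'cd': ·  ←P5
  n14 'ac': c→15
  n15 'acc': e→16
  n16 'acce': ·  ←P6
  n17 'ad': ·  ←P7

BFS fail/out derivation:
  n1('a'): parent n0 fail=0; on 'a' 0 → fail=0;  out ∅∪∅=∅
  n3('b'): parent n0 fail=0; on 'b' 0 → fail=0;  out ∅∪∅=∅
  n5('d'): parent n0 fail=0; on 'd' 0 → fail=0;  out ∅∪∅=∅
  n7('c'): parent n0 fail=0; on 'c' 0 → fail=0;  out {3}∪∅={3}
  n2('ab'): parent n1 fail=0; on 'b' 0 → fail=3;  out {0}∪∅={0}
  n4('bd'): parent n3 fail=0; on 'd' 0 → fail=5;  out {1}∪∅={1}
  n6('dc'): parent n5 fail=0; on 'c' 0 → fail=7;  out {2}∪{3}={2,3}
  n8('ae'): parent n1 fail=0; on 'e' 0 → fail=0;  out ∅∪∅=∅
  n13('cd'): parent n7 fail=0; on 'd' 0 → fail=5;  out {5}∪∅={5}
  n14('ac'): parent n1 fail=0; on 'c' 0 → fail=7;  out ∅∪{3}={3}
  n17('ad'): parent n1 fail=0; on 'd' 0 → fail=5;  out {7}∪∅={7}
  n9('aee'): parent n8 fail=0; on 'e' 0 → fail=0;  out ∅∪∅=∅
  n15('acc'): parent n14 fail=7; on 'c' 7→0 → fail=7;  out ∅∪{3}={3}
  n10('aeea'): parent n9 fail=0; on 'a' 0 → fail=1;  out ∅∪∅=∅
  n16('acce'): parent n15 fail=7; on 'e' 7→0 → fail=0;  out {6}∪∅={6}
  n11('aeeaa'): parent n10 fail=1; on 'a' 1→0 → fail=1;  out ∅∪∅=∅
  n12('aeeaad'): parent n11 fail=1; on 'd' 1 → fail=17;  out {4}∪{7}={4,7}

Scan:
i=0 'e': node 0→0
i=1 'c': node 0→7  emit P3@[1:1]
i=2 'd': node 7→13  emit P5@[1:2]
i=3 'c': node 13→6 ·f  emit P2@[2:3],P3@[3:3]
i=4 'a': node 6→1 ·f
i=5 'a': node 1→1 ·f
i=6 'a': node 1→1 ·f
i=7 'b': node 1→2  emit P0@[6:7]
i=8 'a': node 2→1 ·f
i=9 'd': node 1→17  emit P7@[8:9]
i=10 'd': node 17→5 ·f
i=11 'e': node 5→0 ·f
i=12 'a': node 0→1
i=13 'b': node 1→2  emit P0@[12:13]
i=14 'e': node 2→0 ·f
i=15 'a': node 0→1
i=16 'a': node 1→1 ·f
i=17 'b': node 1→2  emit P0@[16:17]
i=18 'b': node 2→3 ·f
i=19 'a': node 3→1 ·f
i=20 'd': node 1→17  emit P7@[19:20]
i=21 'e': node 17→0 ·f
i=22 'd': node 0→5
i=23 'c': node 5→6  emit P2@[22:23],P3@[23:23]
i=24 'a': node 6→1 ·f
i=25 'a': node 1→1 ·f
i=26 'c': node 1→14  emit P3@[26:26]
i=27 'c': node 14→15  emit P3@[27:27]
i=28 'e': node 15→16  emit P6@[25:28]
i=29 'a': node 16→1 ·f
i=30 'a': node 1→1 ·f
i=31 'b': node 1→2  emit P0@[30:31]
i=32 'a': node 2→1 ·f
i=33 'b': node 1→2  emit P0@[32:33]
i=34 'b': node 2→3 ·f
i=35 'c': node 3→7 ·f  emit P3@[35:35]
i=36 'b': node 7→3 ·f
i=37 'a': node 3→1 ·f
i=38 'c': node 1→14  emit P3@[38:38]
i=39 'c': node 14→15  emit P3@[39:39]
i=40 'e': node 15→16  emit P6@[37:40]
i=41 'a': node 16→1 ·f
i=42 'e': node 1→8

Matches: [[1,3],[2,5],[3,2],[3,3],[7,0],[9,7],[13,0],[17,0],[20,7],[23,2],[23,3],[26,3],[27,3],[28,6],[31,0],[33,0],[35,3],[38,3],[39,3],[40,6]]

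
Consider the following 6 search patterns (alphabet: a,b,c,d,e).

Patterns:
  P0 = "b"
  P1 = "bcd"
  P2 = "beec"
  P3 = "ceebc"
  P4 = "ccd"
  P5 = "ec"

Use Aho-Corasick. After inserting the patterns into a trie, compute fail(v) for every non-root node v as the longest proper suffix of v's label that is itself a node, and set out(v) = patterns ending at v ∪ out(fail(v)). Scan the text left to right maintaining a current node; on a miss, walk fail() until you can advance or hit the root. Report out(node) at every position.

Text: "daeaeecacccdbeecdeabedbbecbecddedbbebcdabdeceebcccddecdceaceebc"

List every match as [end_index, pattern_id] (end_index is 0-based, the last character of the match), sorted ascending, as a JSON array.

Construct AC machine:
Trie nodes:
  0='ε' goto b→1 c→7 e→14
  1='b' goto c→2 e→4  [P0 ends]
  2='bc' goto d→3
  3='bcd' goto ·  [P1 ends]
  4='be' goto e→5
  5='bee' goto c→6
  6='beec' goto ·  [P2 ends]
  7='c' goto c→12 e→8
  8='ce' goto e→9
  9='cee' goto b→10
  10='ceeb' goto c→11
  11='ceebc' goto ·  [P3 ends]
  12='cc' goto d→13
  13='ccd' goto ·  [P4 ends]
  14='e' goto c→15
  15='ec' goto ·  [P5 ends]

BFS fail/out derivation:
  fail(1) 'b': from fail(0)=0 chase 'b': 0 ⇒ 0;  out={0}∪out(0)={0}
  fail(7) 'c': from fail(0)=0 chase 'c': 0 ⇒ 0;  out=∅∪out(0)=∅
  fail(14) 'e': from fail(0)=0 chase 'e': 0 ⇒ 0;  out=∅∪out(0)=∅
  fail(2) 'bc': from fail(1)=0 chase 'c': 0 ⇒ 7;  out=∅∪out(7)=∅
  fail(4) 'be': from fail(1)=0 chase 'e': 0 ⇒ 14;  out=∅∪out(14)=∅
  fail(8) 'ce': from fail(7)=0 chase 'e': 0 ⇒ 14;  out=∅∪out(14)=∅
  fail(12) 'cc': from fail(7)=0 chase 'c': 0 ⇒ 7;  out=∅∪out(7)=∅
  fail(15) 'ec': from fail(14)=0 chase 'c': 0 ⇒ 7;  out={5}∪out(7)={5}
  fail(3) 'bcd': from fail(2)=7 chase 'd': 7→0 ⇒ 0;  out={1}∪out(0)={1}
  fail(5) 'bee': from fail(4)=14 chase 'e': 14→0 ⇒ 14;  out=∅∪out(14)=∅
  fail(9) 'cee': from fail(8)=14 chase 'e': 14→0 ⇒ 14;  out=∅∪out(14)=∅
  fail(13) 'ccd': from fail(12)=7 chase 'd': 7→0 ⇒ 0;  out={4}∪out(0)={4}
  fail(6) 'beec': from fail(5)=14 chase 'c': 14 ⇒ 15;  out={2}∪out(15)={2,5}
  fail(10) 'ceeb': from fail(9)=14 chase 'b': 14→0 ⇒ 1;  out=∅∪out(1)={0}
  fail(11) 'ceebc': from fail(10)=1 chase 'c': 1 ⇒ 2;  out={3}∪out(2)={3}

Scan:
[0] read 'd'  n0⇒n0
[1] read 'a'  n0⇒n0
[2] read 'e'  n0⇒n14
[3] read 'a'  n14⇒n0 (via fail)
[4] read 'e'  n0⇒n14
[5] read 'e'  n14⇒n14 (via fail)
[6] read 'c'  n14⇒n15  emit P5@[5:6]
[7] read 'a'  n15⇒n0 (via fail)
[8] read 'c'  n0⇒n7
[9] read 'c'  n7⇒n12
[10] read 'c'  n12⇒n12 (via fail)
[11] read 'd'  n12⇒n13  emit P4@[9:11]
[12] read 'b'  n13⇒n1 (via fail)  emit P0@[12:12]
[13] read 'e'  n1⇒n4
[14] read 'e'  n4⇒n5
[15] read 'c'  n5⇒n6  emit P2@[12:15],P5@[14:15]
[16] read 'd'  n6⇒n0 (via fail)
[17] read 'e'  n0⇒n14
[18] read 'a'  n14⇒n0 (via fail)
[19] read 'b'  n0⇒n1  emit P0@[19:19]
[20] read 'e'  n1⇒n4
[21] read 'd'  n4⇒n0 (via fail)
[22] read 'b'  n0⇒n1  emit P0@[22:22]
[23] read 'b'  n1⇒n1 (via fail)  emit P0@[23:23]
[24] read 'e'  n1⇒n4
[25] read 'c'  n4⇒n15 (via fail)  emit P5@[24:25]
[26] read 'b'  n15⇒n1 (via fail)  emit P0@[26:26]
[27] read 'e'  n1⇒n4
[28] read 'c'  n4⇒n15 (via fail)  emit P5@[27:28]
[29] read 'd'  n15⇒n0 (via fail)
[30] read 'd'  n0⇒n0
[31] read 'e'  n0⇒n14
[32] read 'd'  n14⇒n0 (via fail)
[33] read 'b'  n0⇒n1  emit P0@[33:33]
[34] read 'b'  n1⇒n1 (via fail)  emit P0@[34:34]
[35] read 'e'  n1⇒n4
[36] read 'b'  n4⇒n1 (via fail)  emit P0@[36:36]
[37] read 'c'  n1⇒n2
[38] read 'd'  n2⇒n3  emit P1@[36:38]
[39] read 'a'  n3⇒n0 (via fail)
[40] read 'b'  n0⇒n1  emit P0@[40:40]
[41] read 'd'  n1⇒n0 (via fail)
[42] read 'e'  n0⇒n14
[43] read 'c'  n14⇒n15  emit P5@[42:43]
[44] read 'e'  n15⇒n8 (via fail)
[45] read 'e'  n8⇒n9
[46] read 'b'  n9⇒n10  emit P0@[46:46]
[47] read 'c'  n10⇒n11  emit P3@[43:47]
[48] read 'c'  n11⇒n12 (via fail)
[49] read 'c'  n12⇒n12 (via fail)
[50] read 'd'  n12⇒n13  emit P4@[48:50]
[51] read 'd'  n13⇒n0 (via fail)
[52] read 'e'  n0⇒n14
[53] read 'c'  n14⇒n15  emit P5@[52:53]
[54] read 'd'  n15⇒n0 (via fail)
[55] read 'c'  n0⇒n7
[56] read 'e'  n7⇒n8
[57] read 'a'  n8⇒n0 (via fail)
[58] read 'c'  n0⇒n7
[59] read 'e'  n7⇒n8
[60] read 'e'  n8⇒n9
[61] read 'b'  n9⇒n10  emit P0@[61:61]
[62] read 'c'  n10⇒n11  emit P3@[58:62]

Matches: [[6,5],[11,4],[12,0],[15,2],[15,5],[19,0],[22,0],[23,0],[25,5],[26,0],[28,5],[33,0],[34,0],[36,0],[38,1],[40,0],[43,5],[46,0],[47,3],[50,4],[53,5],[61,0],[62,3]]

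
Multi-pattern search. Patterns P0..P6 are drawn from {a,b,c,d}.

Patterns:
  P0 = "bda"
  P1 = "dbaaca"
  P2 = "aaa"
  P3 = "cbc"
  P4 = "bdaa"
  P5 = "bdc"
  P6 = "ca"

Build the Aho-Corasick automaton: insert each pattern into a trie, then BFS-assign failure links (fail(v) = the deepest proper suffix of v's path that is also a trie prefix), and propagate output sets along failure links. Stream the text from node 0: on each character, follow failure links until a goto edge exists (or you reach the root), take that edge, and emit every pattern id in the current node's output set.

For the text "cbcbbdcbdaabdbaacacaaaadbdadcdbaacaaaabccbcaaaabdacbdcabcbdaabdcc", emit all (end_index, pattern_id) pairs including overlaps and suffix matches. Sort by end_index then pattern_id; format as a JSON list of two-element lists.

Construct AC machine:
Trie nodes:
  0='ε' goto a→10 b→1 c→13 d→4
  1='b' goto d→2
  2='bd' goto a→3 c→17
  3='bda' goto a→16  ←P0
  4='d' goto b→5
  5='db' goto a→6
  6='dba' goto a→7
  7='dbaa' goto c→8
  8='dbaac' goto a→9
  9='dbaaca' goto ·  ←P1
  10='a' goto a→11
  11='aa' goto a→12
  12='aaa' goto ·  ←P2
  13='c' goto a→18 b→14
  14='cb' goto c→15
  15='cbc' goto ·  ←P3
  16='bdaa' goto ·  ←P4
  17='bdc' goto ·  ←P5
  18='ca' goto ·  ←P6

Failure links (BFS by depth):
  n1('b'): parent n0 fail=0; on 'b' 0 → fail=0;  out ∅∪∅=∅
  n4('d'): parent n0 fail=0; on 'd' 0 → fail=0;  out ∅∪∅=∅
  n10('a'): parent n0 fail=0; on 'a' 0 → fail=0;  out ∅∪∅=∅
  n13('c'): parent n0 fail=0; on 'c' 0 → fail=0;  out ∅∪∅=∅
  n2('bd'): parent n1 fail=0; on 'd' 0 → fail=4;  out ∅∪∅=∅
  n5('db'): parent n4 fail=0; on 'b' 0 → fail=1;  out ∅∪∅=∅
  n11('aa'): parent n10 fail=0; on 'a' 0 → fail=10;  out ∅∪∅=∅
  n14('cb'): parent n13 fail=0; on 'b' 0 → fail=1;  out ∅∪∅=∅
  n18('ca'): parent n13 fail=0; on 'a' 0 → fail=10;  out {6}∪∅={6}
  n3('bda'): parent n2 fail=4; on 'a' 4→0 → fail=10;  out {0}∪∅={0}
  n6('dba'): parent n5 fail=1; on 'a' 1→0 → fail=10;  out ∅∪∅=∅
  n12('aaa'): parent n11 fail=10; on 'a' 10 → fail=11;  out {2}∪∅={2}
  n15('cbc'): parent n14 fail=1; on 'c' 1→0 → fail=13;  out {3}∪∅={3}
  n17('bdc'): parent n2 fail=4; on 'c' 4→0 → fail=13;  out {5}∪∅={5}
  n7('dbaa'): parent n6 fail=10; on 'a' 10 → fail=11;  out ∅∪∅=∅
  n16('bdaa'): parent n3 fail=10; on 'a' 10 → fail=11;  out {4}∪∅={4}
  n8('dbaac'): parent n7 fail=11; on 'c' 11→10→0 → fail=13;  out ∅∪∅=∅
  n9('dbaaca'): parent n8 fail=13; on 'a' 13 → fail=18;  out {1}∪{6}={1,6}

Text stream:
pos 0 'c': at 13
pos 1 'b': at 14
pos 2 'c': at 15  emit P3@[0:2]
pos 3 'b': at 14 (fail-walked)
pos 4 'b': at 1 (fail-walked)
pos 5 'd': at 2
pos 6 'c': at 17  emit P5@[4:6]
pos 7 'b': at 14 (fail-walked)
pos 8 'd': at 2 (fail-walked)
pos 9 'a': at 3  emit P0@[7:9]
pos 10 'a': at 16  emit P4@[7:10]
pos 11 'b': at 1 (fail-walked)
pos 12 'd': at 2
pos 13 'b': at 5 (fail-walked)
pos 14 'a': at 6
pos 15 'a': at 7
pos 16 'c': at 8
pos 17 'a': at 9  emit P1@[12:17],P6@[16:17]
pos 18 'c': at 13 (fail-walked)
pos 19 'a': at 18  emit P6@[18:19]
pos 20 'a': at 11 (fail-walked)
pos 21 'a': at 12  emit P2@[19:21]
pos 22 'a': at 12 (fail-walked)  emit P2@[20:22]
pos 23 'd': at 4 (fail-walked)
pos 24 'b': at 5
pos 25 'd': at 2 (fail-walked)
pos 26 'a': at 3  emit P0@[24:26]
pos 27 'd': at 4 (fail-walked)
pos 28 'c': at 13 (fail-walked)
pos 29 'd': at 4 (fail-walked)
pos 30 'b': at 5
pos 31 'a': at 6
pos 32 'a': at 7
pos 33 'c': at 8
pos 34 'a': at 9  emit P1@[29:34],P6@[33:34]
pos 35 'a': at 11 (fail-walked)
pos 36 'a': at 12  emit P2@[34:36]
pos 37 'a': at 12 (fail-walked)  emit P2@[35:37]
pos 38 'b': at 1 (fail-walked)
pos 39 'c': at 13 (fail-walked)
pos 40 'c': at 13 (fail-walked)
pos 41 'b': at 14
pos 42 'c': at 15  emit P3@[40:42]
pos 43 'a': at 18 (fail-walked)  emit P6@[42:43]
pos 44 'a': at 11 (fail-walked)
pos 45 'a': at 12  emit P2@[43:45]
pos 46 'a': at 12 (fail-walked)  emit P2@[44:46]
pos 47 'b': at 1 (fail-walked)
pos 48 'd': at 2
pos 49 'a': at 3  emit P0@[47:49]
pos 50 'c': at 13 (fail-walked)
pos 51 'b': at 14
pos 52 'd': at 2 (fail-walked)
pos 53 'c': at 17  emit P5@[51:53]
pos 54 'a': at 18 (fail-walked)  emit P6@[53:54]
pos 55 'b': at 1 (fail-walked)
pos 56 'c': at 13 (fail-walked)
pos 57 'b': at 14
pos 58 'd': at 2 (fail-walked)
pos 59 'a': at 3  emit P0@[57:59]
pos 60 'a': at 16  emit P4@[57:60]
pos 61 'b': at 1 (fail-walked)
pos 62 'd': at 2
pos 63 'c': at 17  emit P5@[61:63]
pos 64 'c': at 13 (fail-walked)

Matches: [[2,3],[6,5],[9,0],[10,4],[17,1],[17,6],[19,6],[21,2],[22,2],[26,0],[34,1],[34,6],[36,2],[37,2],[42,3],[43,6],[45,2],[46,2],[49,0],[53,5],[54,6],[59,0],[60,4],[63,5]]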